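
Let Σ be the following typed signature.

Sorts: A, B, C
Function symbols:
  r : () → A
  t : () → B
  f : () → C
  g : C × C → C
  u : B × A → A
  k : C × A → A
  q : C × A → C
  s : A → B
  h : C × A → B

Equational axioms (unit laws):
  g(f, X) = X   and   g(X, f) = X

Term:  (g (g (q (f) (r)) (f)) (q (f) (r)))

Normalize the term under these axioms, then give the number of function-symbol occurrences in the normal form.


1. (g (g (q (f) (r)) (f)) (q (f) (r)))  →  (g (q (f) (r)) (q (f) (r)))
normal form: (g (q (f) (r)) (q (f) (r)))

size = 7


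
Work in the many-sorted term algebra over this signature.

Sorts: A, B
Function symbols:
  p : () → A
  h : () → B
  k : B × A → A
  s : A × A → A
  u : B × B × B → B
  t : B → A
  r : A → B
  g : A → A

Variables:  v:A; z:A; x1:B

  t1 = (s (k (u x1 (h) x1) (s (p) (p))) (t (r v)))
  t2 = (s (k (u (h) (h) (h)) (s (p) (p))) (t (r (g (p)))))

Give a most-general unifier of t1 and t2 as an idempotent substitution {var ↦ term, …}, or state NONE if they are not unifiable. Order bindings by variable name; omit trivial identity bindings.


{v ↦ (g (p)), x1 ↦ (h)}


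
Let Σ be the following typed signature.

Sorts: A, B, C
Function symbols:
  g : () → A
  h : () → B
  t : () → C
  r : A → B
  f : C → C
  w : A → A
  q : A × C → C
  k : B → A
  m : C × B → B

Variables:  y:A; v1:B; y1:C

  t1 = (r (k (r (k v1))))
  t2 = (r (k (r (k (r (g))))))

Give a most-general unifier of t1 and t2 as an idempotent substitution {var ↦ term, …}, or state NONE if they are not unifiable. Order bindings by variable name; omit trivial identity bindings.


{v1 ↦ (r (g))}


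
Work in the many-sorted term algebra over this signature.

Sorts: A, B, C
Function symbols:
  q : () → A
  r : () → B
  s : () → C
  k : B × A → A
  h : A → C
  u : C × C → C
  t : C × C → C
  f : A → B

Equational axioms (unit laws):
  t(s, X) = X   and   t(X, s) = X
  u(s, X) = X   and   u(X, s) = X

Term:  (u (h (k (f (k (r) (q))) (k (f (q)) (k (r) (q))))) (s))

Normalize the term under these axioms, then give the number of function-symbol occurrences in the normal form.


1. (u (h (k (f (k (r) (q))) (k (f (q)) (k (r) (q))))) (s))  →  (h (k (f (k (r) (q))) (k (f (q)) (k (r) (q)))))
normal form: (h (k (f (k (r) (q))) (k (f (q)) (k (r) (q)))))

size = 12


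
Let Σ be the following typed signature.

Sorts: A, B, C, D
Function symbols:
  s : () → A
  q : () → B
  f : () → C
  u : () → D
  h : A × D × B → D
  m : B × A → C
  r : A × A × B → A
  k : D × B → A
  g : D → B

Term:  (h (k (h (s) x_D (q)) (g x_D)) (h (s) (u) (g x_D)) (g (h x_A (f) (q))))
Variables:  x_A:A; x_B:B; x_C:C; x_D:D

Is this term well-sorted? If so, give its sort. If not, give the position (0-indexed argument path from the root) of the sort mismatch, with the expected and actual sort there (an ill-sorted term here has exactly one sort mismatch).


      (s) : A
      x_D : D
      (q) : B
    (h (s) x_D (q)) : D
      x_D : D
    (g x_D) : B
  (k (h (s) x_D (q)) (g x_D)) : A
    (s) : A
    (u) : D
      x_D : D
    (g x_D) : B
  (h (s) (u) (g x_D)) : D
      x_A : A
      (f) : C
      (q) : B
    (h x_A (f) (q)) : ✗ arg 1 at [2, 0, 1] has sort C, expected D

ill-sorted at position [2, 0, 1]: expected D, got C


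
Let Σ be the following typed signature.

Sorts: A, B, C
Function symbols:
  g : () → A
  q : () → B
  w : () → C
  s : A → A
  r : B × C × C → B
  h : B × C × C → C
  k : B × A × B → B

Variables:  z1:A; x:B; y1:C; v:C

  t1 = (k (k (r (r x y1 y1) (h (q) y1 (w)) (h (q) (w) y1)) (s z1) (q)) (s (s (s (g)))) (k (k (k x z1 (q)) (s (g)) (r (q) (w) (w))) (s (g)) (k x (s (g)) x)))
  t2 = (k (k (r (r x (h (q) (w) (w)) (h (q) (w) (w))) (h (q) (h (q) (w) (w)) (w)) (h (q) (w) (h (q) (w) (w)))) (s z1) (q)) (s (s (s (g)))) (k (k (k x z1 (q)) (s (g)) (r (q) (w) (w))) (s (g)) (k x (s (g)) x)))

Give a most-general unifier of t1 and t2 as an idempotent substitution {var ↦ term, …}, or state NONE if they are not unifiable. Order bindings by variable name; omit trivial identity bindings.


{y1 ↦ (h (q) (w) (w))}


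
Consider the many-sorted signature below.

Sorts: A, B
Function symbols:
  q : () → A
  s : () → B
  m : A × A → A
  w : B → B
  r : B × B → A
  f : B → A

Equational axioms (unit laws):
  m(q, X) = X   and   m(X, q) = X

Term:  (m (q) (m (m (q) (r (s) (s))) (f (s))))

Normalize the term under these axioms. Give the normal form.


1. (m (q) (m (m (q) (r (s) (s))) (f (s))))  →  (m (m (q) (r (s) (s))) (f (s)))
2. (m (m (q) (r (s) (s))) (f (s)))  →  (m (r (s) (s)) (f (s)))

normal form = (m (r (s) (s)) (f (s)))


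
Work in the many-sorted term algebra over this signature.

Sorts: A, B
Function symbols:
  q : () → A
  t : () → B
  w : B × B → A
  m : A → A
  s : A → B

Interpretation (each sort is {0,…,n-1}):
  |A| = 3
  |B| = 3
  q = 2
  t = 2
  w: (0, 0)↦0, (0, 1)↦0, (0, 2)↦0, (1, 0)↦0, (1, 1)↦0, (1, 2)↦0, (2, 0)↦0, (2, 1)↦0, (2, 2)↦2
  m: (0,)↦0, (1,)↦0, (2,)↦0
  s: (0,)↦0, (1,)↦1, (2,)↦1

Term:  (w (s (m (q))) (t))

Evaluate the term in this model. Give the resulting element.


value = 0

  q = 2
  (m (q)) = m(2,) = 0
  (s (m (q))) = s(0,) = 0
  t = 2
  (w (s (m (q))) (t)) = w(0, 2) = 0


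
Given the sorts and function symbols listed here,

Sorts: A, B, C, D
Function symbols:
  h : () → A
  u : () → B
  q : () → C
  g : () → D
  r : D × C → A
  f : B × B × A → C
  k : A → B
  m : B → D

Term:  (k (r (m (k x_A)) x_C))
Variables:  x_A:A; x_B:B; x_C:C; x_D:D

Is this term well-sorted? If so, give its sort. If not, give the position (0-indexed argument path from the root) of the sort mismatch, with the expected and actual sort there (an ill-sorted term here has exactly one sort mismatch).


        x_A : A
      (k x_A) : B
    (m (k x_A)) : D
    x_C : C
  (r (m (k x_A)) x_C) : A
(k (r (m (k x_A)) x_C)) : B

well-sorted; sort = B


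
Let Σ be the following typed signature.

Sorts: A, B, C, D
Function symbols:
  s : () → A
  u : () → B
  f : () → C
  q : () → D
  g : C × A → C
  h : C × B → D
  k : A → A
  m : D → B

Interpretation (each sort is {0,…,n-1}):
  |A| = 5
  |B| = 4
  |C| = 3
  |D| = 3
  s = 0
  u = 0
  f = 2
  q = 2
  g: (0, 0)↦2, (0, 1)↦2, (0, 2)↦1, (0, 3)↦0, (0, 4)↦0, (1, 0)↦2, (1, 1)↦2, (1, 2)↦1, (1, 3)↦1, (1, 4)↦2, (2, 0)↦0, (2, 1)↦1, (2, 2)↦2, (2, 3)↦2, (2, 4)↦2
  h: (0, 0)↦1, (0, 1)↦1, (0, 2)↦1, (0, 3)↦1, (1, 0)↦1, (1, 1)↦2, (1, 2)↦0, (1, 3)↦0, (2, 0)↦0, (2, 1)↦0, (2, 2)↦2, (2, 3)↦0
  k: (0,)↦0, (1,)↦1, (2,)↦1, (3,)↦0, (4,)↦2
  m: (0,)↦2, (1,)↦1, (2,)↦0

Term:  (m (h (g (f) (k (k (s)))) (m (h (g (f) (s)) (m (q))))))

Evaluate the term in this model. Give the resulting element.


value = 1

  f = 2
  s = 0
  (k (s)) = k(0,) = 0
  (k (k (s))) = k(0,) = 0
  (g (f) (k (k (s)))) = g(2, 0) = 0
  f = 2
  s = 0
  (g (f) (s)) = g(2, 0) = 0
  q = 2
  (m (q)) = m(2,) = 0
  (h (g (f) (s)) (m (q))) = h(0, 0) = 1
  (m (h (g (f) (s)) (m (q)))) = m(1,) = 1
  (h (g (f) (k (k (s)))) (m (h (g (f) (s)) (m (q))))) = h(0, 1) = 1
  (m (h (g (f) (k (k (s)))) (m (h (g (f) (s)) (m (q)))))) = m(1,) = 1


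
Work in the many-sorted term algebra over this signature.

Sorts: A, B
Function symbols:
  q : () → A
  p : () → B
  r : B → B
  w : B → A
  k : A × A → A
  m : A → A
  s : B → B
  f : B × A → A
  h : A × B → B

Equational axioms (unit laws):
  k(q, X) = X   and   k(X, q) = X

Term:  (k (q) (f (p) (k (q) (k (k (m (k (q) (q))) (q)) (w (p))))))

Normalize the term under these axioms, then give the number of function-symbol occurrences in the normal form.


size = 7

1. (k (q) (f (p) (k (q) (k (k (m (k (q) (q))) (q)) (w (p))))))  →  (f (p) (k (q) (k (k (m (k (q) (q))) (q)) (w (p)))))
2. (f (p) (k (q) (k (k (m (k (q) (q))) (q)) (w (p)))))  →  (f (p) (k (k (m (k (q) (q))) (q)) (w (p))))
3. (f (p) (k (k (m (k (q) (q))) (q)) (w (p))))  →  (f (p) (k (m (k (q) (q))) (w (p))))
4. (f (p) (k (m (k (q) (q))) (w (p))))  →  (f (p) (k (m (q)) (w (p))))
normal form: (f (p) (k (m (q)) (w (p))))


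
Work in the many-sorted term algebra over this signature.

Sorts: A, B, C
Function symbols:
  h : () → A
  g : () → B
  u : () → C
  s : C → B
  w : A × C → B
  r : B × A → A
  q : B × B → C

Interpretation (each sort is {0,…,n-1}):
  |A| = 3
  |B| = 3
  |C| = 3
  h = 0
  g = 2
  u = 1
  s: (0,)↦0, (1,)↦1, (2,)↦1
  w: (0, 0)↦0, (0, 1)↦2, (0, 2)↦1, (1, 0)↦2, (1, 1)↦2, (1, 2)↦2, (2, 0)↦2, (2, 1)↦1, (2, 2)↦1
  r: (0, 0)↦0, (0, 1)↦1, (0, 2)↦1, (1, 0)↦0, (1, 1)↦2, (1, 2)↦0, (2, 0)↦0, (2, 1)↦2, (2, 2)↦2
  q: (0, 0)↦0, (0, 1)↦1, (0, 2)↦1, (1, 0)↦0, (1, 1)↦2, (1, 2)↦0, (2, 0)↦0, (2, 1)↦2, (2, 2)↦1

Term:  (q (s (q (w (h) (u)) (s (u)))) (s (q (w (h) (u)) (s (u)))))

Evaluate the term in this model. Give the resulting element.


value = 2

  h = 0
  u = 1
  (w (h) (u)) = w(0, 1) = 2
  u = 1
  (s (u)) = s(1,) = 1
  (q (w (h) (u)) (s (u))) = q(2, 1) = 2
  (s (q (w (h) (u)) (s (u)))) = s(2,) = 1
  h = 0
  u = 1
  (w (h) (u)) = w(0, 1) = 2
  u = 1
  (s (u)) = s(1,) = 1
  (q (w (h) (u)) (s (u))) = q(2, 1) = 2
  (s (q (w (h) (u)) (s (u)))) = s(2,) = 1
  (q (s (q (w (h) (u)) (s (u)))) (s (q (w (h) (u)) (s (u))))) = q(1, 1) = 2


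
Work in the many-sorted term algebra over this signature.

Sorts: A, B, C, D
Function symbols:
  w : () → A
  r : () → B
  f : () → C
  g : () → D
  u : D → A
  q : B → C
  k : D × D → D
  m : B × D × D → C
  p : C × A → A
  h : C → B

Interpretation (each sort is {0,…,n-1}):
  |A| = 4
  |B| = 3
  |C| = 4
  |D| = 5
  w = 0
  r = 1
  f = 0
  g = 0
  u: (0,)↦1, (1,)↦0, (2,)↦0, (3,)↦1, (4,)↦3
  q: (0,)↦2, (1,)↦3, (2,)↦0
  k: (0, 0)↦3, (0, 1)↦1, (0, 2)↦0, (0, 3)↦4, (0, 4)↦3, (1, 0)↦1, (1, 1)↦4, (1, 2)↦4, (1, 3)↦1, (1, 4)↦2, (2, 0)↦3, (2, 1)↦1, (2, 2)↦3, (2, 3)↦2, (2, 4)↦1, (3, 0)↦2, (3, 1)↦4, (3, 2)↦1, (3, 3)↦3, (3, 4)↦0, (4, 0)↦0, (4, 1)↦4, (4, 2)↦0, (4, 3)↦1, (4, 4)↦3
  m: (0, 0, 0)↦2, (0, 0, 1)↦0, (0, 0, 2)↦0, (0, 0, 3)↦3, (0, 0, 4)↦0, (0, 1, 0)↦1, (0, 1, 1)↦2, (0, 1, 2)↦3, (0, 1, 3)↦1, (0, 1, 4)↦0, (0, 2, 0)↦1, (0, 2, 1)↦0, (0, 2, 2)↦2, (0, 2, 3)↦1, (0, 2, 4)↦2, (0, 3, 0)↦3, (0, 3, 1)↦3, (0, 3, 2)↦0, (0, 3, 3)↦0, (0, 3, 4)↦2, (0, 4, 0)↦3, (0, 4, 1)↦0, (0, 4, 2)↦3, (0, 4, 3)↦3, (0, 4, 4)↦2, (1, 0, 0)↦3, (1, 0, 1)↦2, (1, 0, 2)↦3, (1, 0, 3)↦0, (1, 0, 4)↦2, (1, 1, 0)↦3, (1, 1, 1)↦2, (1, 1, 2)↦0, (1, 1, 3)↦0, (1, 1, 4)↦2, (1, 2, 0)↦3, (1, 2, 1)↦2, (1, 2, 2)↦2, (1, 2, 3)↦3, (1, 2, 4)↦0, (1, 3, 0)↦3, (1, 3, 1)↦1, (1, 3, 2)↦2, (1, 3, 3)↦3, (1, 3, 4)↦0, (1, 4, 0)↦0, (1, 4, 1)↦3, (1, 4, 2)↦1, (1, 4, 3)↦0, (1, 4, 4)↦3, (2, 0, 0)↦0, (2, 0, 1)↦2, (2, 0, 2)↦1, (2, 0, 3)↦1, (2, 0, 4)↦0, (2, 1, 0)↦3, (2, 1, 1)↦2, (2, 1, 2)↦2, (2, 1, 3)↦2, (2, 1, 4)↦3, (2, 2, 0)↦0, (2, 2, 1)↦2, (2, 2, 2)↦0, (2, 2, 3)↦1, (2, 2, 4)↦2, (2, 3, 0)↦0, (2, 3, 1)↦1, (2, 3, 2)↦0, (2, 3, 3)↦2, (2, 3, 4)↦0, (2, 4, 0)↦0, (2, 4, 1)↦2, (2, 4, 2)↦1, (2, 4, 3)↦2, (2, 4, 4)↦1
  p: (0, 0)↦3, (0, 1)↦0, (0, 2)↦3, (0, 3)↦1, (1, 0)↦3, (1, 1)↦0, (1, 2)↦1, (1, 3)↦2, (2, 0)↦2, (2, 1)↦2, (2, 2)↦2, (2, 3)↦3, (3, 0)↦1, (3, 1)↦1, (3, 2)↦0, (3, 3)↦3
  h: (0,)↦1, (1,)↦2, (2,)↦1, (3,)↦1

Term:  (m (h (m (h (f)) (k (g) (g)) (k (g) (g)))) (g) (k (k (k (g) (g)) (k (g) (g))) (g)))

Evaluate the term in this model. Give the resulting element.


value = 3

  f = 0
  (h (f)) = h(0,) = 1
  g = 0
  g = 0
  (k (g) (g)) = k(0, 0) = 3
  g = 0
  g = 0
  (k (g) (g)) = k(0, 0) = 3
  (m (h (f)) (k (g) (g)) (k (g) (g))) = m(1, 3, 3) = 3
  (h (m (h (f)) (k (g) (g)) (k (g) (g)))) = h(3,) = 1
  g = 0
  g = 0
  g = 0
  (k (g) (g)) = k(0, 0) = 3
  g = 0
  g = 0
  (k (g) (g)) = k(0, 0) = 3
  (k (k (g) (g)) (k (g) (g))) = k(3, 3) = 3
  g = 0
  (k (k (k (g) (g)) (k (g) (g))) (g)) = k(3, 0) = 2
  (m (h (m (h (f)) (k (g) (g)) (k (g) (g)))) (g) (k (k (k (g) (g)) (k (g) (g))) (g))) = m(1, 0, 2) = 3


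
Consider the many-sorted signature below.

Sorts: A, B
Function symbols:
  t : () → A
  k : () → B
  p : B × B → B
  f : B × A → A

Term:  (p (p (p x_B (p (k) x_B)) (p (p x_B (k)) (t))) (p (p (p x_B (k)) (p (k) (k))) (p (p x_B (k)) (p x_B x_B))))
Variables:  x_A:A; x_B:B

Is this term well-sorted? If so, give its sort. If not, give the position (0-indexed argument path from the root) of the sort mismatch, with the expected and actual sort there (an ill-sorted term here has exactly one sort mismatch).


      x_B : B
        (k) : B
        x_B : B
      (p (k) x_B) : B
    (p x_B (p (k) x_B)) : B
        x_B : B
        (k) : B
      (p x_B (k)) : B
      (t) : A
    (p (p x_B (k)) (t)) : ✗ arg 1 at [0, 1, 1] has sort A, expected B
        x_B : B
        (k) : B
      (p x_B (k)) : B
        (k) : B
        (k) : B
      (p (k) (k)) : B
    (p (p x_B (k)) (p (k) (k))) : B
        x_B : B
        (k) : B
      (p x_B (k)) : B
        x_B : B
        x_B : B
      (p x_B x_B) : B
    (p (p x_B (k)) (p x_B x_B)) : B
  (p (p (p x_B (k)) (p (k) (k))) (p (p x_B (k)) (p x_B x_B))) : B

ill-sorted at position [0, 1, 1]: expected B, got A


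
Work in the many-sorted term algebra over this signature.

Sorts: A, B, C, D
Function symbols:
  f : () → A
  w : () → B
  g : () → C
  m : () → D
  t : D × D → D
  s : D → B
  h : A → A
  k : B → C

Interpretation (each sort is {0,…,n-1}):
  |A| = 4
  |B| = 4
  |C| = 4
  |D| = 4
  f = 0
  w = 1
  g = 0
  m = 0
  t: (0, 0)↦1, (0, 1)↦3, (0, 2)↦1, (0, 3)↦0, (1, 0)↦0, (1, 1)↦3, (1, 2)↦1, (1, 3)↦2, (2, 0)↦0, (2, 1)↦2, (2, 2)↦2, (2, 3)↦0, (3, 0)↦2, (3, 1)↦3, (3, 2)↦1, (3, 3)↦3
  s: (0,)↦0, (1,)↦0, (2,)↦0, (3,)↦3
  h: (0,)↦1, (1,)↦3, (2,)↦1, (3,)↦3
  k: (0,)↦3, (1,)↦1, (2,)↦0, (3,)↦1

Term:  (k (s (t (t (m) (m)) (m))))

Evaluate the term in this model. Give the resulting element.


  m = 0
  m = 0
  (t (m) (m)) = t(0, 0) = 1
  m = 0
  (t (t (m) (m)) (m)) = t(1, 0) = 0
  (s (t (t (m) (m)) (m))) = s(0,) = 0
  (k (s (t (t (m) (m)) (m)))) = k(0,) = 3

value = 3


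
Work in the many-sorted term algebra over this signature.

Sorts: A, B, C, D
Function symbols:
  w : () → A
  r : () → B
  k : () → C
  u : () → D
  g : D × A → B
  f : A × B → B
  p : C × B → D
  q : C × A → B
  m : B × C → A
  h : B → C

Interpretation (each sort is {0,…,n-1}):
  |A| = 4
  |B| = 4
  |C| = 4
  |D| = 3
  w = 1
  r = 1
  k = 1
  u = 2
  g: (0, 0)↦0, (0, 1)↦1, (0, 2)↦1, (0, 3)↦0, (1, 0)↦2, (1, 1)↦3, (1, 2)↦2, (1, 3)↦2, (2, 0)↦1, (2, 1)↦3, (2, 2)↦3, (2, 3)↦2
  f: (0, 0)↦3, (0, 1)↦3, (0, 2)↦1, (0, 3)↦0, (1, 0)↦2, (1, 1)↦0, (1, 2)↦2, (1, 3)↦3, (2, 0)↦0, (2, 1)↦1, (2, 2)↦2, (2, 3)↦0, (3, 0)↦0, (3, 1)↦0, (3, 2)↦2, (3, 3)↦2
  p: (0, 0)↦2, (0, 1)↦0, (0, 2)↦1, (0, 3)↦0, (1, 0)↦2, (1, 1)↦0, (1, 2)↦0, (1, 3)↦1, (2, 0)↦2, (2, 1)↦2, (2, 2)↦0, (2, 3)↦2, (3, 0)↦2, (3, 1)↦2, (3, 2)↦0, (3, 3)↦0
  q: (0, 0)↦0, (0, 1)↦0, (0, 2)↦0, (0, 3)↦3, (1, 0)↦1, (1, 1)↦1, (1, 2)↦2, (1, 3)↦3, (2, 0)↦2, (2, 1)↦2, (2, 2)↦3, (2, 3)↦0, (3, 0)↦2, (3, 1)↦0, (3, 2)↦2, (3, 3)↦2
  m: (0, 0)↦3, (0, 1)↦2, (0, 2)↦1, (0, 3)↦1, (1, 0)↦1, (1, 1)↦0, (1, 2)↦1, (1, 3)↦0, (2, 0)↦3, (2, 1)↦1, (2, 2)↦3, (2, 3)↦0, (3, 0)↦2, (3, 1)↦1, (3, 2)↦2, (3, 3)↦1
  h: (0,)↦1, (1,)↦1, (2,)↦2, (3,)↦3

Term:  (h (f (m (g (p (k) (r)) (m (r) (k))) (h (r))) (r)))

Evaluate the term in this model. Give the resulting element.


value = 1

  k = 1
  r = 1
  (p (k) (r)) = p(1, 1) = 0
  r = 1
  k = 1
  (m (r) (k)) = m(1, 1) = 0
  (g (p (k) (r)) (m (r) (k))) = g(0, 0) = 0
  r = 1
  (h (r)) = h(1,) = 1
  (m (g (p (k) (r)) (m (r) (k))) (h (r))) = m(0, 1) = 2
  r = 1
  (f (m (g (p (k) (r)) (m (r) (k))) (h (r))) (r)) = f(2, 1) = 1
  (h (f (m (g (p (k) (r)) (m (r) (k))) (h (r))) (r))) = h(1,) = 1


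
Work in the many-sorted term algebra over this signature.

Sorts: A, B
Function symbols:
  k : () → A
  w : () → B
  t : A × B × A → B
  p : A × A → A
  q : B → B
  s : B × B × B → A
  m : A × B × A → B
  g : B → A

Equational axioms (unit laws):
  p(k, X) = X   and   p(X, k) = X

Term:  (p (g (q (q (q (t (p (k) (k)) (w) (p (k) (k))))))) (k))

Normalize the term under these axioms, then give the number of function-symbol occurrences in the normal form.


1. (p (g (q (q (q (t (p (k) (k)) (w) (p (k) (k))))))) (k))  →  (g (q (q (q (t (p (k) (k)) (w) (p (k) (k)))))))
2. (g (q (q (q (t (p (k) (k)) (w) (p (k) (k)))))))  →  (g (q (q (q (t (k) (w) (p (k) (k)))))))
3. (g (q (q (q (t (k) (w) (p (k) (k)))))))  →  (g (q (q (q (t (k) (w) (k))))))
normal form: (g (q (q (q (t (k) (w) (k))))))

size = 8


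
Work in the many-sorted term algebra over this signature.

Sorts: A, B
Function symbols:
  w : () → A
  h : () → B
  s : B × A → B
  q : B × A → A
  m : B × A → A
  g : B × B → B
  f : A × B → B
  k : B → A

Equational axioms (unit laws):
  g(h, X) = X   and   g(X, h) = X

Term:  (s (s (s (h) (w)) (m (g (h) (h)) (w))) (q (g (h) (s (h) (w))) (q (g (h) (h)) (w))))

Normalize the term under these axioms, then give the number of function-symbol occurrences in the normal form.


size = 15

1. (s (s (s (h) (w)) (m (g (h) (h)) (w))) (q (g (h) (s (h) (w))) (q (g (h) (h)) (w))))  →  (s (s (s (h) (w)) (m (h) (w))) (q (g (h) (s (h) (w))) (q (g (h) (h)) (w))))
2. (s (s (s (h) (w)) (m (h) (w))) (q (g (h) (s (h) (w))) (q (g (h) (h)) (w))))  →  (s (s (s (h) (w)) (m (h) (w))) (q (s (h) (w)) (q (g (h) (h)) (w))))
3. (s (s (s (h) (w)) (m (h) (w))) (q (s (h) (w)) (q (g (h) (h)) (w))))  →  (s (s (s (h) (w)) (m (h) (w))) (q (s (h) (w)) (q (h) (w))))
normal form: (s (s (s (h) (w)) (m (h) (w))) (q (s (h) (w)) (q (h) (w))))


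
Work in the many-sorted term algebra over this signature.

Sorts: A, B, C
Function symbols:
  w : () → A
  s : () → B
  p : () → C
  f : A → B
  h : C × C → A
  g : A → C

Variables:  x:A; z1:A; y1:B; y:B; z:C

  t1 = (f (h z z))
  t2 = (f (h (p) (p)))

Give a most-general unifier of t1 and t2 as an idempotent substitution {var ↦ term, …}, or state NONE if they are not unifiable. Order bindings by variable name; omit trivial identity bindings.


{z ↦ (p)}


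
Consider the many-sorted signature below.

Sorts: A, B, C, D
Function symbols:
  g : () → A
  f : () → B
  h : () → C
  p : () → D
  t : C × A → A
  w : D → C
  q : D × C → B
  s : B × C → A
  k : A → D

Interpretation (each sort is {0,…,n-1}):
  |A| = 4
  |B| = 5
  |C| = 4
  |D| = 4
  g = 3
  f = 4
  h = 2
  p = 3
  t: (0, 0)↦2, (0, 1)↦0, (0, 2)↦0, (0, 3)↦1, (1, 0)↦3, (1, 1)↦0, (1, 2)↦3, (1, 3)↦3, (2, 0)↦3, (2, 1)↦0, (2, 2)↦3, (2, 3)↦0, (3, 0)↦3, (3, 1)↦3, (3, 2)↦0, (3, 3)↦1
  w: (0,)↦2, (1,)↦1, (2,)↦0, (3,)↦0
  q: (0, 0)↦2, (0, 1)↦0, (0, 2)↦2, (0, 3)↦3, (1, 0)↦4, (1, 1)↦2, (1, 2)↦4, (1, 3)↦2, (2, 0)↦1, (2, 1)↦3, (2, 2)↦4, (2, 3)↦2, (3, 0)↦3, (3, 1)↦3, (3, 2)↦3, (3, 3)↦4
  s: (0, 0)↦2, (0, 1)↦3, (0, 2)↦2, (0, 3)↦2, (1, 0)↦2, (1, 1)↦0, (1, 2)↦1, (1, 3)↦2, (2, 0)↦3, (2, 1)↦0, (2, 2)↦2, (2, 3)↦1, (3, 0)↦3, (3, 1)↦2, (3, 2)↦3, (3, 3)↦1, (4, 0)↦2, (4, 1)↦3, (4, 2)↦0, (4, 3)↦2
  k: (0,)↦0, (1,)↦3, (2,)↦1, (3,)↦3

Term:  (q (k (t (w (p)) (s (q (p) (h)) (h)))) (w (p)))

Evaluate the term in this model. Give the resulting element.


value = 3

  p = 3
  (w (p)) = w(3,) = 0
  p = 3
  h = 2
  (q (p) (h)) = q(3, 2) = 3
  h = 2
  (s (q (p) (h)) (h)) = s(3, 2) = 3
  (t (w (p)) (s (q (p) (h)) (h))) = t(0, 3) = 1
  (k (t (w (p)) (s (q (p) (h)) (h)))) = k(1,) = 3
  p = 3
  (w (p)) = w(3,) = 0
  (q (k (t (w (p)) (s (q (p) (h)) (h)))) (w (p))) = q(3, 0) = 3


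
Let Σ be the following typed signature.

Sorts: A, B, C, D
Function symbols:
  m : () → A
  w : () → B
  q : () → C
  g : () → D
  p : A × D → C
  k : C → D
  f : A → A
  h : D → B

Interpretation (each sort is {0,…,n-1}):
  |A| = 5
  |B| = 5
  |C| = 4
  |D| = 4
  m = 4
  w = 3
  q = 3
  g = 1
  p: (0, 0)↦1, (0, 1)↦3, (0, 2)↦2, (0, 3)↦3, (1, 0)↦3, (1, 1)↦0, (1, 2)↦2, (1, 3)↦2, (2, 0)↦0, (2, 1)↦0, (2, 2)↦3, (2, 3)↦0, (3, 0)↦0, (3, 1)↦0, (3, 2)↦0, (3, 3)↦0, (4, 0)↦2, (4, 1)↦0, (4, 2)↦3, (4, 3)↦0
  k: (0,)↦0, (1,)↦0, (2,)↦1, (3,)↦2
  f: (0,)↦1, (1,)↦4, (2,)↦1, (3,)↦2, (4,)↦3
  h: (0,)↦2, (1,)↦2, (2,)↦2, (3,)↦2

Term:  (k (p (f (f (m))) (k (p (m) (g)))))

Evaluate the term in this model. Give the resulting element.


value = 0

  m = 4
  (f (m)) = f(4,) = 3
  (f (f (m))) = f(3,) = 2
  m = 4
  g = 1
  (p (m) (g)) = p(4, 1) = 0
  (k (p (m) (g))) = k(0,) = 0
  (p (f (f (m))) (k (p (m) (g)))) = p(2, 0) = 0
  (k (p (f (f (m))) (k (p (m) (g))))) = k(0,) = 0


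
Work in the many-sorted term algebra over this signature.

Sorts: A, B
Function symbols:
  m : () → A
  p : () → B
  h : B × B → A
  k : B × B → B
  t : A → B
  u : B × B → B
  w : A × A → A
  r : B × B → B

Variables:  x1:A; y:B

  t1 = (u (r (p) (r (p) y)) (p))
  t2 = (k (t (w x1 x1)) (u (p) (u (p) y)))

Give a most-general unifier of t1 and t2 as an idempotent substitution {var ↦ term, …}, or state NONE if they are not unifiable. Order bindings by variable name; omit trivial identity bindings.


head clash or occurs-check failure — not unifiable

NONE (not unifiable)


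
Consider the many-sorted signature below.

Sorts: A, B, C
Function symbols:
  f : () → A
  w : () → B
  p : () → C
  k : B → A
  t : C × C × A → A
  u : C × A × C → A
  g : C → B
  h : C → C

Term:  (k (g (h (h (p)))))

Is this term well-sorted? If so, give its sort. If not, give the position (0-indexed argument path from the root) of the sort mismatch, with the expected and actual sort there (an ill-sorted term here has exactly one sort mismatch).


        (p) : C
      (h (p)) : C
    (h (h (p))) : C
  (g (h (h (p)))) : B
(k (g (h (h (p))))) : A

well-sorted; sort = A


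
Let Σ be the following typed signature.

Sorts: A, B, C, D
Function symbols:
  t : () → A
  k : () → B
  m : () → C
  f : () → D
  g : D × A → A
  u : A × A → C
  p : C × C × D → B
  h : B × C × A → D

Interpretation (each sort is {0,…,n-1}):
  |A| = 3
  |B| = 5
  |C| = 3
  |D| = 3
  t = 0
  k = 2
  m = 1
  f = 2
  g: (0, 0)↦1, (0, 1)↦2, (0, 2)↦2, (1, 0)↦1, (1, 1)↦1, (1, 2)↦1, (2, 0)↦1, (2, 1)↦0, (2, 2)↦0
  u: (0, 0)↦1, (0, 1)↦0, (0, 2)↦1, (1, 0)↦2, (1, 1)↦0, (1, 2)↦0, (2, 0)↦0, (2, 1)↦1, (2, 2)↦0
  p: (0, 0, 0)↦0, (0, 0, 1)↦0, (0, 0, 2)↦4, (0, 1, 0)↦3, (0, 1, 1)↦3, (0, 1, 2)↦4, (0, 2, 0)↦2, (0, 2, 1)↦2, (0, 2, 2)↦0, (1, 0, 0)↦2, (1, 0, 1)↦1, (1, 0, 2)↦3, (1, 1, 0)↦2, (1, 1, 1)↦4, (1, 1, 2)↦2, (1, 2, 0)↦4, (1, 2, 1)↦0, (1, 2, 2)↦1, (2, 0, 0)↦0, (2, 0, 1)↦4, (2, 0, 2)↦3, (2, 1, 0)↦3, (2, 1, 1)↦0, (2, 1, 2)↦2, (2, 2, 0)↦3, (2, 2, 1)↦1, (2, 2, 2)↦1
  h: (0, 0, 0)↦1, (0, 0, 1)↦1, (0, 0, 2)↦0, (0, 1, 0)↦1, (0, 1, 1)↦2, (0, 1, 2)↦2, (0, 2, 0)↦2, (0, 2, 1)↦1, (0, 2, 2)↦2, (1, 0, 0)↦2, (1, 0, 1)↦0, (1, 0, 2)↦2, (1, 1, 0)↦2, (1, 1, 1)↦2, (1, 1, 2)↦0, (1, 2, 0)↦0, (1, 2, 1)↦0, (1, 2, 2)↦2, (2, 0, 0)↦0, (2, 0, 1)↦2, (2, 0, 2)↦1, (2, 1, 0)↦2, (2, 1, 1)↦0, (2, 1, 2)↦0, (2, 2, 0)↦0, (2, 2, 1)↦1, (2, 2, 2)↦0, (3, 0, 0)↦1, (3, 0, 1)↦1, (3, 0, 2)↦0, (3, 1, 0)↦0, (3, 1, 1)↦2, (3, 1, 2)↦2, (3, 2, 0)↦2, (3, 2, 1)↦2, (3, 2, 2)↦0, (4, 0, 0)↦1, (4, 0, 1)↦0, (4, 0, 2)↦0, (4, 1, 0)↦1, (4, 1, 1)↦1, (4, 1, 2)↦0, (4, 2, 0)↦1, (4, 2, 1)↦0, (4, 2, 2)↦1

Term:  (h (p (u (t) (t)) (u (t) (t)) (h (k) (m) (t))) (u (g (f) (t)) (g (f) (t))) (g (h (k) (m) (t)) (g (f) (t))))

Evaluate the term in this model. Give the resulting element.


value = 0

  t = 0
  t = 0
  (u (t) (t)) = u(0, 0) = 1
  t = 0
  t = 0
  (u (t) (t)) = u(0, 0) = 1
  k = 2
  m = 1
  t = 0
  (h (k) (m) (t)) = h(2, 1, 0) = 2
  (p (u (t) (t)) (u (t) (t)) (h (k) (m) (t))) = p(1, 1, 2) = 2
  f = 2
  t = 0
  (g (f) (t)) = g(2, 0) = 1
  f = 2
  t = 0
  (g (f) (t)) = g(2, 0) = 1
  (u (g (f) (t)) (g (f) (t))) = u(1, 1) = 0
  k = 2
  m = 1
  t = 0
  (h (k) (m) (t)) = h(2, 1, 0) = 2
  f = 2
  t = 0
  (g (f) (t)) = g(2, 0) = 1
  (g (h (k) (m) (t)) (g (f) (t))) = g(2, 1) = 0
  (h (p (u (t) (t)) (u (t) (t)) (h (k) (m) (t))) (u (g (f) (t)) (g (f) (t))) (g (h (k) (m) (t)) (g (f) (t)))) = h(2, 0, 0) = 0


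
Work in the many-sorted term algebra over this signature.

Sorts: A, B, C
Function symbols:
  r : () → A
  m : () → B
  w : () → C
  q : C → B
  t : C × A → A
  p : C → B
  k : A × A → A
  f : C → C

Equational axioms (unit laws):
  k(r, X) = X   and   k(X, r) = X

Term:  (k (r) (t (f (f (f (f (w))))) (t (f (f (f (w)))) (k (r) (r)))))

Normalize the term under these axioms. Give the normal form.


1. (k (r) (t (f (f (f (f (w))))) (t (f (f (f (w)))) (k (r) (r)))))  →  (t (f (f (f (f (w))))) (t (f (f (f (w)))) (k (r) (r))))
2. (t (f (f (f (f (w))))) (t (f (f (f (w)))) (k (r) (r))))  →  (t (f (f (f (f (w))))) (t (f (f (f (w)))) (r)))

normal form = (t (f (f (f (f (w))))) (t (f (f (f (w)))) (r)))


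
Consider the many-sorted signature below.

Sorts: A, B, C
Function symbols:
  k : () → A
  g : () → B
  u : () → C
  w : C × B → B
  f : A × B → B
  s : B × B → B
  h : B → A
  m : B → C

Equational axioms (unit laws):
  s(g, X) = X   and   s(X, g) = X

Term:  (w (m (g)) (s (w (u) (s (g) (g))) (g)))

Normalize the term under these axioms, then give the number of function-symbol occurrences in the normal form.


1. (w (m (g)) (s (w (u) (s (g) (g))) (g)))  →  (w (m (g)) (w (u) (s (g) (g))))
2. (w (m (g)) (w (u) (s (g) (g))))  →  (w (m (g)) (w (u) (g)))
normal form: (w (m (g)) (w (u) (g)))

size = 6


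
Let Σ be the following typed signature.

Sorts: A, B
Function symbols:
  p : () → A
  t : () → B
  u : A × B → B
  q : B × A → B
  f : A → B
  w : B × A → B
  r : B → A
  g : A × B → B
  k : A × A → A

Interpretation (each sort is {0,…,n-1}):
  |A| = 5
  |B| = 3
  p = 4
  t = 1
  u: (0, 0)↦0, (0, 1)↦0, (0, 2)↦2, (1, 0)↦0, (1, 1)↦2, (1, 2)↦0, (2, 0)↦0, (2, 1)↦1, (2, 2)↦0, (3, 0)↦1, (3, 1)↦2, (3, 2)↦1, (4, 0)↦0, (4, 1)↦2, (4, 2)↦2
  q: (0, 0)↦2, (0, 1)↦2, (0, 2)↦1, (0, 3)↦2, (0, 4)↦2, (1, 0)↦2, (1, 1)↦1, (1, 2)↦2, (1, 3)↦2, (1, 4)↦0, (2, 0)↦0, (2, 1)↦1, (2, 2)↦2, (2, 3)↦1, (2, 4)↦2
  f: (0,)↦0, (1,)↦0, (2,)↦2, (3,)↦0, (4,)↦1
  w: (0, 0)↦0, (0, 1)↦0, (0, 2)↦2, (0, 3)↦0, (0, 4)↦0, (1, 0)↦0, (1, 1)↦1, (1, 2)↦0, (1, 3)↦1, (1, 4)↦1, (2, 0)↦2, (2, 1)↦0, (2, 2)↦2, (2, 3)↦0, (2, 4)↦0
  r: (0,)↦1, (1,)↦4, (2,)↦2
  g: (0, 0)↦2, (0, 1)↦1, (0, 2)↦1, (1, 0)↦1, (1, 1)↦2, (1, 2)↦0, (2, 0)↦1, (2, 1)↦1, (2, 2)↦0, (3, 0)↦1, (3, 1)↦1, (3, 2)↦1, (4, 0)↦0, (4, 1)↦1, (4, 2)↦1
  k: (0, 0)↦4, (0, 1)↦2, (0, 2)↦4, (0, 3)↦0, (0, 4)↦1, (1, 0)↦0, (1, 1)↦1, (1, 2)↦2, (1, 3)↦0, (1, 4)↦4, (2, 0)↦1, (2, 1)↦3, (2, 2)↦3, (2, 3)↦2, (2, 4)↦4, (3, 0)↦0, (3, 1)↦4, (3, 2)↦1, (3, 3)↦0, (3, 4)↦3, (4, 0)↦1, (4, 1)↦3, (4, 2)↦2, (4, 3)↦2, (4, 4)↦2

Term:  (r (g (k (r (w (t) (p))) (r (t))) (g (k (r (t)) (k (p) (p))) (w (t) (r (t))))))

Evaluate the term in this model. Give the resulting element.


value = 4

  t = 1
  p = 4
  (w (t) (p)) = w(1, 4) = 1
  (r (w (t) (p))) = r(1,) = 4
  t = 1
  (r (t)) = r(1,) = 4
  (k (r (w (t) (p))) (r (t))) = k(4, 4) = 2
  t = 1
  (r (t)) = r(1,) = 4
  p = 4
  p = 4
  (k (p) (p)) = k(4, 4) = 2
  (k (r (t)) (k (p) (p))) = k(4, 2) = 2
  t = 1
  t = 1
  (r (t)) = r(1,) = 4
  (w (t) (r (t))) = w(1, 4) = 1
  (g (k (r (t)) (k (p) (p))) (w (t) (r (t)))) = g(2, 1) = 1
  (g (k (r (w (t) (p))) (r (t))) (g (k (r (t)) (k (p) (p))) (w (t) (r (t))))) = g(2, 1) = 1
  (r (g (k (r (w (t) (p))) (r (t))) (g (k (r (t)) (k (p) (p))) (w (t) (r (t)))))) = r(1,) = 4


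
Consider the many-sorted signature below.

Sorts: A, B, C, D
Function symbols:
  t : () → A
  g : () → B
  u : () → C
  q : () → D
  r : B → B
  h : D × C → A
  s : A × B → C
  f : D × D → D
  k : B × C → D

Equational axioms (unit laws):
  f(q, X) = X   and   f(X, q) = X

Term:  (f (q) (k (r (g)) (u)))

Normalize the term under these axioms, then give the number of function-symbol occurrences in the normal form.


1. (f (q) (k (r (g)) (u)))  →  (k (r (g)) (u))
normal form: (k (r (g)) (u))

size = 4


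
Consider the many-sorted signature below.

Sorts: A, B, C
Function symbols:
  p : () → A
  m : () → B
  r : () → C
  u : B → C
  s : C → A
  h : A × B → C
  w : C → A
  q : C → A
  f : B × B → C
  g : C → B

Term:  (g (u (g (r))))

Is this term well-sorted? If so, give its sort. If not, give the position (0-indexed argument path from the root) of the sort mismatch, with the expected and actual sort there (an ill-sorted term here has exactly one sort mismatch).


well-sorted; sort = B

      (r) : C
    (g (r)) : B
  (u (g (r))) : C
(g (u (g (r)))) : B


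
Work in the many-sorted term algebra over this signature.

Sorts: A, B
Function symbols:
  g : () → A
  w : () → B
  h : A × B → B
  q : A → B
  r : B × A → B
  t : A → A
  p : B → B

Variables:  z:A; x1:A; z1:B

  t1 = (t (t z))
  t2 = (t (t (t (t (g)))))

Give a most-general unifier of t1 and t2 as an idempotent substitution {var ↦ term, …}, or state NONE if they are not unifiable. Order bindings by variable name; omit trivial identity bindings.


{z ↦ (t (t (g)))}


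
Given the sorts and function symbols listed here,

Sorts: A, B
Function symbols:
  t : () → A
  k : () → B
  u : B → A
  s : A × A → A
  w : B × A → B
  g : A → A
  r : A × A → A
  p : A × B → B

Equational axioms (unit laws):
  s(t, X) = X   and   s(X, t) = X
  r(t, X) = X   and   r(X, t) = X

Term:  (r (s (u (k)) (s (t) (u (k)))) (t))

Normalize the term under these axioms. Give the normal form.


1. (r (s (u (k)) (s (t) (u (k)))) (t))  →  (s (u (k)) (s (t) (u (k))))
2. (s (u (k)) (s (t) (u (k))))  →  (s (u (k)) (u (k)))

normal form = (s (u (k)) (u (k)))


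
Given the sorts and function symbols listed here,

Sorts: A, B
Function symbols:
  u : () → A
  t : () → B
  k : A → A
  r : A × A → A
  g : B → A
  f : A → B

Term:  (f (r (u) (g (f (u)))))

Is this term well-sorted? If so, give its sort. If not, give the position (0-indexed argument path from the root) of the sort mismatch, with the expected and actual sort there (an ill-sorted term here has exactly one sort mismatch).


    (u) : A
        (u) : A
      (f (u)) : B
    (g (f (u))) : A
  (r (u) (g (f (u)))) : A
(f (r (u) (g (f (u))))) : B

well-sorted; sort = B


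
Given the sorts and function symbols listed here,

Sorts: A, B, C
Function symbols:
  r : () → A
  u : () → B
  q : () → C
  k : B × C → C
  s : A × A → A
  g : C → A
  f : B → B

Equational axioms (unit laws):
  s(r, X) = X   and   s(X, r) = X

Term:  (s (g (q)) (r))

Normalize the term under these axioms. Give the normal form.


1. (s (g (q)) (r))  →  (g (q))

normal form = (g (q))


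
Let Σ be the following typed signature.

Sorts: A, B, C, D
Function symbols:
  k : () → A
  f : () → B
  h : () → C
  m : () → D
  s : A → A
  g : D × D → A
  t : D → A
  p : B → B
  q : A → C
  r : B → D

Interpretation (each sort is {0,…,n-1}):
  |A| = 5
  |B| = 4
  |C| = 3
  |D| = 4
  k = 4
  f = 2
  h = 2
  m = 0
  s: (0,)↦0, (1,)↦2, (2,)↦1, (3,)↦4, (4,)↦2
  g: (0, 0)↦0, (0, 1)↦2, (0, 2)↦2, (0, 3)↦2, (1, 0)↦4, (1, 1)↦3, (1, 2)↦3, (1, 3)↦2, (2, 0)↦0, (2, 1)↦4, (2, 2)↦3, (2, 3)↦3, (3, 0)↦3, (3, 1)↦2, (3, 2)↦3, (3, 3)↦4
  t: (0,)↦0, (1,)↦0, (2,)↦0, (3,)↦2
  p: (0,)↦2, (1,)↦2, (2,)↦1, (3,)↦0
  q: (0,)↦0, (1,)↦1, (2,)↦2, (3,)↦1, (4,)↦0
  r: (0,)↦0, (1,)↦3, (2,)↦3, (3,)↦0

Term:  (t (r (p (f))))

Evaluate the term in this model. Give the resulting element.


value = 2

  f = 2
  (p (f)) = p(2,) = 1
  (r (p (f))) = r(1,) = 3
  (t (r (p (f)))) = t(3,) = 2


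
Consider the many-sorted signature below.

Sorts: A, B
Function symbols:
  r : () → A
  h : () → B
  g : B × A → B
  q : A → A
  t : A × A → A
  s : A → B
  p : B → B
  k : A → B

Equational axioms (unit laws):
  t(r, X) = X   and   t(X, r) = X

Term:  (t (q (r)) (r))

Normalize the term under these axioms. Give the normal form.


1. (t (q (r)) (r))  →  (q (r))

normal form = (q (r))


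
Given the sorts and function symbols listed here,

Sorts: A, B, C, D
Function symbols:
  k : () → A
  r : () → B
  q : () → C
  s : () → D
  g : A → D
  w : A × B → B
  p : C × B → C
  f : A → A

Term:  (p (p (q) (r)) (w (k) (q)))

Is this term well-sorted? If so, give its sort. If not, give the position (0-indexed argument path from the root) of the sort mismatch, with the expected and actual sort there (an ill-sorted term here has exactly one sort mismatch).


    (q) : C
    (r) : B
  (p (q) (r)) : C
    (k) : A
    (q) : C
  (w (k) (q)) : ✗ arg 1 at [1, 1] has sort C, expected B

ill-sorted at position [1, 1]: expected B, got C


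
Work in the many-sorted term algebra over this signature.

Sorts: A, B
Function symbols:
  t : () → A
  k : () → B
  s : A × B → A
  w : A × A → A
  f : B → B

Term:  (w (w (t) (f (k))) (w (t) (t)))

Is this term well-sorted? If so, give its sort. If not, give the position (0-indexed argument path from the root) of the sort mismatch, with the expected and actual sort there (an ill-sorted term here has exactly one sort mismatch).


    (t) : A
      (k) : B
    (f (k)) : B
  (w (t) (f (k))) : ✗ arg 1 at [0, 1] has sort B, expected A
    (t) : A
    (t) : A
  (w (t) (t)) : A

ill-sorted at position [0, 1]: expected A, got B


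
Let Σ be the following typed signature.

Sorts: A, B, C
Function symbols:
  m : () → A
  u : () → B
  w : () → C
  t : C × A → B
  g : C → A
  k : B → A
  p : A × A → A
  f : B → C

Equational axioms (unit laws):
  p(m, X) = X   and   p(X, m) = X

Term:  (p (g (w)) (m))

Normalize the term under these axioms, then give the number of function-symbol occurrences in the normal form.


1. (p (g (w)) (m))  →  (g (w))
normal form: (g (w))

size = 2


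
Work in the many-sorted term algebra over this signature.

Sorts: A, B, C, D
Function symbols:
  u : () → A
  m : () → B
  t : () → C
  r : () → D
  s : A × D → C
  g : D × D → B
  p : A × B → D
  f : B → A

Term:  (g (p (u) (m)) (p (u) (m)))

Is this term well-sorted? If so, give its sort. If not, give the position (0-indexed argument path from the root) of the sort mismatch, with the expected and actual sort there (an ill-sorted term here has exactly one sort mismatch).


    (u) : A
    (m) : B
  (p (u) (m)) : D
    (u) : A
    (m) : B
  (p (u) (m)) : D
(g (p (u) (m)) (p (u) (m))) : B

well-sorted; sort = B


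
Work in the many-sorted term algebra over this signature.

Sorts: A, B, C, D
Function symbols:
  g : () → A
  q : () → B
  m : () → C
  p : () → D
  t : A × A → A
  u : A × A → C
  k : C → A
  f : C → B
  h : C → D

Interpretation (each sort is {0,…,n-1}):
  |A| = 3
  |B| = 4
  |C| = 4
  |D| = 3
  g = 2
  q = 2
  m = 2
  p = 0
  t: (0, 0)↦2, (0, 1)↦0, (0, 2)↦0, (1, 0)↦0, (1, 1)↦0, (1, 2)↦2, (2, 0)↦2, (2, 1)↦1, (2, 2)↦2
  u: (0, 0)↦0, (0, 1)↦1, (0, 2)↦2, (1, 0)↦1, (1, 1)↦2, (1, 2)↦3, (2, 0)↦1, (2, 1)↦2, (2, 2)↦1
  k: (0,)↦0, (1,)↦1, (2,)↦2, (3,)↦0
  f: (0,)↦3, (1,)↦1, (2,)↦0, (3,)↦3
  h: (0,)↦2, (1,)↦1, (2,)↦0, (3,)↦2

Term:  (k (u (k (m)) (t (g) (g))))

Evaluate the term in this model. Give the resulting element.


value = 1

  m = 2
  (k (m)) = k(2,) = 2
  g = 2
  g = 2
  (t (g) (g)) = t(2, 2) = 2
  (u (k (m)) (t (g) (g))) = u(2, 2) = 1
  (k (u (k (m)) (t (g) (g)))) = k(1,) = 1


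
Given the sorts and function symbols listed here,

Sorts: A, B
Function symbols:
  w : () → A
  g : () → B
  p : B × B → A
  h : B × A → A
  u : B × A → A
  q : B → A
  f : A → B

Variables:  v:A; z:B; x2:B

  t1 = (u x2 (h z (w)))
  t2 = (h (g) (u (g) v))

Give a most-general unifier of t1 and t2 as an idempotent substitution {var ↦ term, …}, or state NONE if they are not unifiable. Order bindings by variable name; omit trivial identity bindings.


head clash or occurs-check failure — not unifiable

NONE (not unifiable)


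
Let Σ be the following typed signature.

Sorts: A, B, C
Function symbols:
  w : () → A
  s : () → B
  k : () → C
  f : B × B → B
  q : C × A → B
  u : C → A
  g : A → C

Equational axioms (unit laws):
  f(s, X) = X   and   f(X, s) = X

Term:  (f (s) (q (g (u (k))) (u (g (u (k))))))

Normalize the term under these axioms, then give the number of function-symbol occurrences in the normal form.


size = 8

1. (f (s) (q (g (u (k))) (u (g (u (k))))))  →  (q (g (u (k))) (u (g (u (k)))))
normal form: (q (g (u (k))) (u (g (u (k)))))


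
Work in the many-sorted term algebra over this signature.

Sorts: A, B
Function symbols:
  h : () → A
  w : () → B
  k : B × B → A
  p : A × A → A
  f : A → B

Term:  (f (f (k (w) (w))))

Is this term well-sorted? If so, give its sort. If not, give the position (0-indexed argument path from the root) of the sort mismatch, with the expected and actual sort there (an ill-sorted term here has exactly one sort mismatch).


ill-sorted at position [0]: expected A, got B

      (w) : B
      (w) : B
    (k (w) (w)) : A
  (f (k (w) (w))) : B
(f (f (k (w) (w)))) : ✗ arg 0 at [0] has sort B, expected A


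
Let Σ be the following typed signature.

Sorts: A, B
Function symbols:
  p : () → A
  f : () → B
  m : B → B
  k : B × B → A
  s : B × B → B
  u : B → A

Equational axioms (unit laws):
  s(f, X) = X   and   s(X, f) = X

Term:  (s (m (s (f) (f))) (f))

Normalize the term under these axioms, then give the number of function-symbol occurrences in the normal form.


size = 2

1. (s (m (s (f) (f))) (f))  →  (m (s (f) (f)))
2. (m (s (f) (f)))  →  (m (f))
normal form: (m (f))


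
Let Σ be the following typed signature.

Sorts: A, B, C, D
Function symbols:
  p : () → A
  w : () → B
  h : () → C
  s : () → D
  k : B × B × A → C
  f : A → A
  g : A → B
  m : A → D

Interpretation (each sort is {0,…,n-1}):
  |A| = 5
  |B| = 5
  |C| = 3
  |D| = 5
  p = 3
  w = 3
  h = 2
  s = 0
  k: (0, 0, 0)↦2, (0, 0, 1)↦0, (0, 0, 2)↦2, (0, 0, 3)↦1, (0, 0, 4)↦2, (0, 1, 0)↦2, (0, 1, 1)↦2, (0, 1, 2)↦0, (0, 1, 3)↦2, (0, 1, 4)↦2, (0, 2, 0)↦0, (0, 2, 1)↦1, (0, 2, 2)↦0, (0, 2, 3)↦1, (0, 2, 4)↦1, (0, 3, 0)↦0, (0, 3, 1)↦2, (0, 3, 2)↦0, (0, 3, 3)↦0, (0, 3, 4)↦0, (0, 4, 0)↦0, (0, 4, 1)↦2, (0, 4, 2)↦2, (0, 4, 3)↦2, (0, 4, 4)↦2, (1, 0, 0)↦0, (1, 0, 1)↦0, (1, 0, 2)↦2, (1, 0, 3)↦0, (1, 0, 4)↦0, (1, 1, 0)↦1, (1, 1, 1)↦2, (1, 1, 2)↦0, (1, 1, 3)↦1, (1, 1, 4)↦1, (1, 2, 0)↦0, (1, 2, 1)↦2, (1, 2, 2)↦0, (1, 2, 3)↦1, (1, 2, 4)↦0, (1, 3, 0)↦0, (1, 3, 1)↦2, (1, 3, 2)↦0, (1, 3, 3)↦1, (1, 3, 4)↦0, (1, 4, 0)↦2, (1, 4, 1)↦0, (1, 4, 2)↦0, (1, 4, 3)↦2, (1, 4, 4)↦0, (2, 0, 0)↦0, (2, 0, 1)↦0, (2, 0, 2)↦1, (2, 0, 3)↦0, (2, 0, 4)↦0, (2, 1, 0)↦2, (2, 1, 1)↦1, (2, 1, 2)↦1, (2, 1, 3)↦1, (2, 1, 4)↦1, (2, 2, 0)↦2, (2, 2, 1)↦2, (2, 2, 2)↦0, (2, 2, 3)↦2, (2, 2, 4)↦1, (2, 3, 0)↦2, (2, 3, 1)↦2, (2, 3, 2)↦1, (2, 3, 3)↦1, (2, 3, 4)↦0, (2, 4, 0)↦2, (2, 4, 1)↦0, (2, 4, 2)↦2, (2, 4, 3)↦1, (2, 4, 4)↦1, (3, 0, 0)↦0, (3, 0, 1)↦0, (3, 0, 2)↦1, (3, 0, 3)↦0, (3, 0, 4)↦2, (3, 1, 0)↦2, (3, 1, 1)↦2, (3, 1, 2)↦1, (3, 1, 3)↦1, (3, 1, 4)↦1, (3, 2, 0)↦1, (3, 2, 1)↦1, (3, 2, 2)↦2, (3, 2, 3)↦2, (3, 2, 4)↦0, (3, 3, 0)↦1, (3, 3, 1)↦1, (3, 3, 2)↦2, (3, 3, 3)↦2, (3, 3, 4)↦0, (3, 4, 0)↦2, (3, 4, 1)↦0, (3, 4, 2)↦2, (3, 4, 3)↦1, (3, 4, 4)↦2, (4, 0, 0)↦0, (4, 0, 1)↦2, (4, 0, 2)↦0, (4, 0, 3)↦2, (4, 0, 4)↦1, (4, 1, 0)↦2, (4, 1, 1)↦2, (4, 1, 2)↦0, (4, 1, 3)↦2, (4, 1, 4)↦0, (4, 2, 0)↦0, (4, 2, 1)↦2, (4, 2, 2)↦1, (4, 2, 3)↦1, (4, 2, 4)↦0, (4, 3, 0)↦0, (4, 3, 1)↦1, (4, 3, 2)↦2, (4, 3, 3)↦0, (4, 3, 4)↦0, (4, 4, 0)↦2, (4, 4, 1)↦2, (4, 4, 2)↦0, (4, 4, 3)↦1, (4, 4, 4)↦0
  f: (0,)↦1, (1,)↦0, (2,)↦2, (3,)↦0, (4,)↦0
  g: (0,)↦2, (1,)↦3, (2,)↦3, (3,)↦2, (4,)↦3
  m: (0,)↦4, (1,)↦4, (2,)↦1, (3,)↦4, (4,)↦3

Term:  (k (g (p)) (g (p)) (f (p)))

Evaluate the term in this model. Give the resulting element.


value = 2

  p = 3
  (g (p)) = g(3,) = 2
  p = 3
  (g (p)) = g(3,) = 2
  p = 3
  (f (p)) = f(3,) = 0
  (k (g (p)) (g (p)) (f (p))) = k(2, 2, 0) = 2
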